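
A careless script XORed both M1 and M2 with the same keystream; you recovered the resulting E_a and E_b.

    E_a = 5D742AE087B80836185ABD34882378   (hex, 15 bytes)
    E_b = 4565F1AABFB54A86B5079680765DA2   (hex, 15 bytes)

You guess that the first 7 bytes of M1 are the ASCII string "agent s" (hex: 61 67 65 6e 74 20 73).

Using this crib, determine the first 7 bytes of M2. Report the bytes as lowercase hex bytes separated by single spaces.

79 76 be 24 4c 2d 31

First, E_a ⊕ E_b = (M1 ⊕ K) ⊕ (M2 ⊕ K) = M1 ⊕ M2, so the key drops out. Then M2 = (M1 ⊕ M2) ⊕ M1 over the first 7 bytes.
byte 0: (5d xor 45) xor 61 = 18 xor 61 = 79
byte 1: (74 xor 65) xor 67 = 11 xor 67 = 76
byte 2: (2a xor f1) xor 65 = db xor 65 = be
byte 3: (e0 xor aa) xor 6e = 4a xor 6e = 24
byte 4: (87 xor bf) xor 74 = 38 xor 74 = 4c
byte 5: (b8 xor b5) xor 20 = 0d xor 20 = 2d
byte 6: (08 xor 4a) xor 73 = 42 xor 73 = 31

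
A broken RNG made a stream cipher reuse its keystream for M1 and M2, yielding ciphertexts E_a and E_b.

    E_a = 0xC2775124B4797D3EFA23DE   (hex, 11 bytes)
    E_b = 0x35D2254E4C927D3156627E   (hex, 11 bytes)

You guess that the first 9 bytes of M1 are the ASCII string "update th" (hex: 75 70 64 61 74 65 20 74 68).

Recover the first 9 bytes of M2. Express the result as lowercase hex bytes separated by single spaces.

82 d5 10 0b 8c 8e 20 7b c4

First, E_a ⊕ E_b = (M1 ⊕ K) ⊕ (M2 ⊕ K) = M1 ⊕ M2, so the key drops out. Then M2 = (M1 ⊕ M2) ⊕ M1 over the first 9 bytes.
byte 0: (c2 ^ 35) ^ 75 = f7 ^ 75 = 82
byte 1: (77 ^ d2) ^ 70 = a5 ^ 70 = d5
byte 2: (51 ^ 25) ^ 64 = 74 ^ 64 = 10
byte 3: (24 ^ 4e) ^ 61 = 6a ^ 61 = 0b
byte 4: (b4 ^ 4c) ^ 74 = f8 ^ 74 = 8c
byte 5: (79 ^ 92) ^ 65 = eb ^ 65 = 8e
byte 6: (7d ^ 7d) ^ 20 = 00 ^ 20 = 20
byte 7: (3e ^ 31) ^ 74 = 0f ^ 74 = 7b
byte 8: (fa ^ 56) ^ 68 = ac ^ 68 = c4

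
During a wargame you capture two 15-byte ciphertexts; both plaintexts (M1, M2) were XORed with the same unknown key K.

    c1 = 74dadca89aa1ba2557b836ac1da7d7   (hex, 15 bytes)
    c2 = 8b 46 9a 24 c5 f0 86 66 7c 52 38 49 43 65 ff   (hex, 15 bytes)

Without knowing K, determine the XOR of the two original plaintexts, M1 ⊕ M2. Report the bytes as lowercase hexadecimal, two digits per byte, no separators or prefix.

c1 ⊕ c2 = (M1 ⊕ K) ⊕ (M2 ⊕ K) = M1 ⊕ M2 — the shared key cancels under XOR.
01110100 ⊕ 10001011 = 11111111
11011010 ⊕ 01000110 = 10011100
11011100 ⊕ 10011010 = 01000110
10101000 ⊕ 00100100 = 10001100
10011010 ⊕ 11000101 = 01011111
10100001 ⊕ 11110000 = 01010001
10111010 ⊕ 10000110 = 00111100
00100101 ⊕ 01100110 = 01000011
01010111 ⊕ 01111100 = 00101011
10111000 ⊕ 01010010 = 11101010
00110110 ⊕ 00111000 = 00001110
10101100 ⊕ 01001001 = 11100101
00011101 ⊕ 01000011 = 01011110
10100111 ⊕ 01100101 = 11000010
11010111 ⊕ 11111111 = 00101000

ff9c468c5f513c432bea0ee55ec228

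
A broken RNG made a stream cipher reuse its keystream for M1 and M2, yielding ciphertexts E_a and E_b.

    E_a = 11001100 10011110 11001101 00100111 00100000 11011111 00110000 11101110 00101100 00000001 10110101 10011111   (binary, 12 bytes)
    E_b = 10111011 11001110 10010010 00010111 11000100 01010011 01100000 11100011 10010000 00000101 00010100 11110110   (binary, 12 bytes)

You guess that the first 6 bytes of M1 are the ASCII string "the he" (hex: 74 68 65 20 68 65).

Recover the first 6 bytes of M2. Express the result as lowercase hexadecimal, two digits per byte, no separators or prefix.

First, E_a ⊕ E_b = (M1 ⊕ K) ⊕ (M2 ⊕ K) = M1 ⊕ M2, so the key drops out. Then M2 = (M1 ⊕ M2) ⊕ M1 over the first 6 bytes.
byte 0: (cc xor bb) xor 74 = 77 xor 74 = 03
byte 1: (9e xor ce) xor 68 = 50 xor 68 = 38
byte 2: (cd xor 92) xor 65 = 5f xor 65 = 3a
byte 3: (27 xor 17) xor 20 = 30 xor 20 = 10
byte 4: (20 xor c4) xor 68 = e4 xor 68 = 8c
byte 5: (df xor 53) xor 65 = 8c xor 65 = e9

03383a108ce9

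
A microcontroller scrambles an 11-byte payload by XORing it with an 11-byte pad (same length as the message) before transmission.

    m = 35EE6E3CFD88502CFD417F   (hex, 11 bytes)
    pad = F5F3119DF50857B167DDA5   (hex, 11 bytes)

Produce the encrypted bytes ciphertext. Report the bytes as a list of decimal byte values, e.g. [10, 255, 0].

XOR is its own inverse, so applying the key byte-wise gives the result directly.
byte 0:  53 XOR 245 = 192
byte 1: 238 XOR 243 =  29
byte 2: 110 XOR  17 = 127
byte 3:  60 XOR 157 = 161
byte 4: 253 XOR 245 =   8
byte 5: 136 XOR   8 = 128
byte 6:  80 XOR  87 =   7
byte 7:  44 XOR 177 = 157
byte 8: 253 XOR 103 = 154
byte 9:  65 XOR 221 = 156
byte 10: 127 XOR 165 = 218

[192, 29, 127, 161, 8, 128, 7, 157, 154, 156, 218]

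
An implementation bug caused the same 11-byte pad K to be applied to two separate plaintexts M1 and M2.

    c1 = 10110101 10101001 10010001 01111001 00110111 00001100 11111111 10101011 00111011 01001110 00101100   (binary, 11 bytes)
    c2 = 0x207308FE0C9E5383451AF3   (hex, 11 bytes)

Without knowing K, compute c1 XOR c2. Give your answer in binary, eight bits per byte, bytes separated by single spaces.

c1 ⊕ c2 = (M1 ⊕ K) ⊕ (M2 ⊕ K) = M1 ⊕ M2 — the shared key cancels under XOR.
byte 0: 181 ⊕  32 = 149
byte 1: 169 ⊕ 115 = 218
byte 2: 145 ⊕   8 = 153
byte 3: 121 ⊕ 254 = 135
byte 4:  55 ⊕  12 =  59
byte 5:  12 ⊕ 158 = 146
byte 6: 255 ⊕  83 = 172
byte 7: 171 ⊕ 131 =  40
byte 8:  59 ⊕  69 = 126
byte 9:  78 ⊕  26 =  84
byte 10:  44 ⊕ 243 = 223

10010101 11011010 10011001 10000111 00111011 10010010 10101100 00101000 01111110 01010100 11011111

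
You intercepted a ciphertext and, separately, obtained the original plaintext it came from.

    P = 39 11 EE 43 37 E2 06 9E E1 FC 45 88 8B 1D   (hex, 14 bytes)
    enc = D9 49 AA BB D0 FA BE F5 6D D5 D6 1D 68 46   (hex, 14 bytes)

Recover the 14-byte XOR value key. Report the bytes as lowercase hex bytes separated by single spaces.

Since enc = P ⊕ key, XORing both sides with P gives key = P ⊕ enc.
byte 0: 00111001 XOR 11011001 = 11100000
byte 1: 00010001 XOR 01001001 = 01011000
byte 2: 11101110 XOR 10101010 = 01000100
byte 3: 01000011 XOR 10111011 = 11111000
byte 4: 00110111 XOR 11010000 = 11100111
byte 5: 11100010 XOR 11111010 = 00011000
byte 6: 00000110 XOR 10111110 = 10111000
byte 7: 10011110 XOR 11110101 = 01101011
byte 8: 11100001 XOR 01101101 = 10001100
byte 9: 11111100 XOR 11010101 = 00101001
byte 10: 01000101 XOR 11010110 = 10010011
byte 11: 10001000 XOR 00011101 = 10010101
byte 12: 10001011 XOR 01101000 = 11100011
byte 13: 00011101 XOR 01000110 = 01011011

e0 58 44 f8 e7 18 b8 6b 8c 29 93 95 e3 5b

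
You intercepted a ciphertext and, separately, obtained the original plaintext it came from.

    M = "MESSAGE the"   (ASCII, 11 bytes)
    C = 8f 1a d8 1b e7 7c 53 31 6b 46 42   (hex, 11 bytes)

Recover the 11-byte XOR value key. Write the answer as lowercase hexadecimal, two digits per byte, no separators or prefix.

Since C = M ⊕ key, XORing both sides with M gives key = M ⊕ C.
byte 0: 01001101 ⊕ 10001111 = 11000010
byte 1: 01000101 ⊕ 00011010 = 01011111
byte 2: 01010011 ⊕ 11011000 = 10001011
byte 3: 01010011 ⊕ 00011011 = 01001000
byte 4: 01000001 ⊕ 11100111 = 10100110
byte 5: 01000111 ⊕ 01111100 = 00111011
byte 6: 01000101 ⊕ 01010011 = 00010110
byte 7: 00100000 ⊕ 00110001 = 00010001
byte 8: 01110100 ⊕ 01101011 = 00011111
byte 9: 01101000 ⊕ 01000110 = 00101110
byte 10: 01100101 ⊕ 01000010 = 00100111

c25f8b48a63b16111f2e27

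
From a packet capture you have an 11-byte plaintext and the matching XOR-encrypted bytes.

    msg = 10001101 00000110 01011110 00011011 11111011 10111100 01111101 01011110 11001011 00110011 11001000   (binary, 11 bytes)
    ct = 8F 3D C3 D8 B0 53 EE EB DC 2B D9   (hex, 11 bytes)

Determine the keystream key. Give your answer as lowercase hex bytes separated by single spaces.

Since ct = msg ⊕ key, XORing both sides with msg gives key = msg ⊕ ct.
8d xor 8f = 02
06 xor 3d = 3b
5e xor c3 = 9d
1b xor d8 = c3
fb xor b0 = 4b
bc xor 53 = ef
7d xor ee = 93
5e xor eb = b5
cb xor dc = 17
33 xor 2b = 18
c8 xor d9 = 11

02 3b 9d c3 4b ef 93 b5 17 18 11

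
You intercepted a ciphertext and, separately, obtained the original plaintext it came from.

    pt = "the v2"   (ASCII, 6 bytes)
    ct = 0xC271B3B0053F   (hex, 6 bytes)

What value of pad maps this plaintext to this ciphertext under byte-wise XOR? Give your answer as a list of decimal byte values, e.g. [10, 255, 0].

Since ct = pt ⊕ pad, XORing both sides with pt gives pad = pt ⊕ ct.
01110100 ⊕ 11000010 = 10110110
01101000 ⊕ 01110001 = 00011001
01100101 ⊕ 10110011 = 11010110
00100000 ⊕ 10110000 = 10010000
01110110 ⊕ 00000101 = 01110011
00110010 ⊕ 00111111 = 00001101

[182, 25, 214, 144, 115, 13]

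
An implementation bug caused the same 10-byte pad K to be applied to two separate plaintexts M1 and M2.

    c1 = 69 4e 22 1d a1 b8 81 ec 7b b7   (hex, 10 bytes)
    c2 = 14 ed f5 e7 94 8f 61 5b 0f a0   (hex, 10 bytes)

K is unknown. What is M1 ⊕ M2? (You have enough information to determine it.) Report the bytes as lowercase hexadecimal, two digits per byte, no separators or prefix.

c1 ⊕ c2 = (M1 ⊕ K) ⊕ (M2 ⊕ K) = M1 ⊕ M2 — the shared key cancels under XOR.
69 ^ 14 = 7d
4e ^ ed = a3
22 ^ f5 = d7
1d ^ e7 = fa
a1 ^ 94 = 35
b8 ^ 8f = 37
81 ^ 61 = e0
ec ^ 5b = b7
7b ^ 0f = 74
b7 ^ a0 = 17

7da3d7fa3537e0b77417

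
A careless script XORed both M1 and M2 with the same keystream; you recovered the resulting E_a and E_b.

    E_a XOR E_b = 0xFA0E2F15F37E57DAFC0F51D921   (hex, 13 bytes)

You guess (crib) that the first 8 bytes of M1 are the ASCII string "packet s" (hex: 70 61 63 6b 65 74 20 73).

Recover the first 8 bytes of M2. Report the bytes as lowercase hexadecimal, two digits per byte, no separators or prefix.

8a6f4c7e960a77a9

Since E_a ⊕ E_b = M1 ⊕ M2, XORing with the guessed M1 bytes yields the corresponding M2 bytes: M2 = (E_a ⊕ E_b) ⊕ M1.
fa ⊕ 70 = 8a
0e ⊕ 61 = 6f
2f ⊕ 63 = 4c
15 ⊕ 6b = 7e
f3 ⊕ 65 = 96
7e ⊕ 74 = 0a
57 ⊕ 20 = 77
da ⊕ 73 = a9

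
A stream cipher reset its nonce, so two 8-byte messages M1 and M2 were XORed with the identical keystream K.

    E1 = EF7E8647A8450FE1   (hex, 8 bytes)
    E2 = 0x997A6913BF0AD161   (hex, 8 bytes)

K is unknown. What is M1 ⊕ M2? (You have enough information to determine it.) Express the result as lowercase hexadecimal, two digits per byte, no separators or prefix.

7604ef54174fde80

E1 ⊕ E2 = (M1 ⊕ K) ⊕ (M2 ⊕ K) = M1 ⊕ M2 — the shared key cancels under XOR.
239 XOR 153 = 118
126 XOR 122 =   4
134 XOR 105 = 239
 71 XOR  19 =  84
168 XOR 191 =  23
 69 XOR  10 =  79
 15 XOR 209 = 222
225 XOR  97 = 128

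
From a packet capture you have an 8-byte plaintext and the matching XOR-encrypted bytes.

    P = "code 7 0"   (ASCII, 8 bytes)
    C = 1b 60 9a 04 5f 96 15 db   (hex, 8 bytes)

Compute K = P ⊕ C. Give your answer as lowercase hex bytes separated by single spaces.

78 0f fe 61 7f a1 35 eb

Since C = P ⊕ K, XORing both sides with P gives K = P ⊕ C.
byte 0: 63 xor 1b = 78
byte 1: 6f xor 60 = 0f
byte 2: 64 xor 9a = fe
byte 3: 65 xor 04 = 61
byte 4: 20 xor 5f = 7f
byte 5: 37 xor 96 = a1
byte 6: 20 xor 15 = 35
byte 7: 30 xor db = eb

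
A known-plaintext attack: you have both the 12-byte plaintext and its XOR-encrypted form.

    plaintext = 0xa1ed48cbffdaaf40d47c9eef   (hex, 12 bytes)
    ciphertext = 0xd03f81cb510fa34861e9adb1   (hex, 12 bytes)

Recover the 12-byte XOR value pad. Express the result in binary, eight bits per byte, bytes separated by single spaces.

01110001 11010010 11001001 00000000 10101110 11010101 00001100 00001000 10110101 10010101 00110011 01011110

Since ciphertext = plaintext ⊕ pad, XORing both sides with plaintext gives pad = plaintext ⊕ ciphertext.
161 ^ 208 = 113
237 ^  63 = 210
 72 ^ 129 = 201
203 ^ 203 =   0
255 ^  81 = 174
218 ^  15 = 213
175 ^ 163 =  12
 64 ^  72 =   8
212 ^  97 = 181
124 ^ 233 = 149
158 ^ 173 =  51
239 ^ 177 =  94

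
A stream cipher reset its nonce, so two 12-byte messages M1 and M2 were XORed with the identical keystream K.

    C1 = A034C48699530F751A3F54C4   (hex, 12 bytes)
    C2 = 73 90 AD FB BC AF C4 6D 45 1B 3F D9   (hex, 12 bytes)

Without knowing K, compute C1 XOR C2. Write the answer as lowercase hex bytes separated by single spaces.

d3 a4 69 7d 25 fc cb 18 5f 24 6b 1d

C1 ⊕ C2 = (M1 ⊕ K) ⊕ (M2 ⊕ K) = M1 ⊕ M2 — the shared key cancels under XOR.
a0 xor 73 = d3
34 xor 90 = a4
c4 xor ad = 69
86 xor fb = 7d
99 xor bc = 25
53 xor af = fc
0f xor c4 = cb
75 xor 6d = 18
1a xor 45 = 5f
3f xor 1b = 24
54 xor 3f = 6b
c4 xor d9 = 1d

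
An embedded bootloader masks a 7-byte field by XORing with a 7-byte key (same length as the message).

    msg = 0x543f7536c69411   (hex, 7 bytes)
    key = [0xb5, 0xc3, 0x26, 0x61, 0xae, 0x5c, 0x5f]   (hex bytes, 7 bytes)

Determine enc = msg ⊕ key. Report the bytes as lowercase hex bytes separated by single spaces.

e1 fc 53 57 68 c8 4e

XOR is its own inverse, so applying the key byte-wise gives the result directly.
byte 0:  84 XOR 181 = 225
byte 1:  63 XOR 195 = 252
byte 2: 117 XOR  38 =  83
byte 3:  54 XOR  97 =  87
byte 4: 198 XOR 174 = 104
byte 5: 148 XOR  92 = 200
byte 6:  17 XOR  95 =  78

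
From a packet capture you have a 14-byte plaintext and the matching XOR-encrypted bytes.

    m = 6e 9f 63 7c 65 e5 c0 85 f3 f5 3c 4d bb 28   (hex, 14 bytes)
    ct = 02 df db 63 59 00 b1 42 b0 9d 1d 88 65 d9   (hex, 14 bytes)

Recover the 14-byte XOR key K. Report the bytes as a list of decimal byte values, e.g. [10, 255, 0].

Since ct = m ⊕ K, XORing both sides with m gives K = m ⊕ ct.
byte 0: 01101110 xor 00000010 = 01101100
byte 1: 10011111 xor 11011111 = 01000000
byte 2: 01100011 xor 11011011 = 10111000
byte 3: 01111100 xor 01100011 = 00011111
byte 4: 01100101 xor 01011001 = 00111100
byte 5: 11100101 xor 00000000 = 11100101
byte 6: 11000000 xor 10110001 = 01110001
byte 7: 10000101 xor 01000010 = 11000111
byte 8: 11110011 xor 10110000 = 01000011
byte 9: 11110101 xor 10011101 = 01101000
byte 10: 00111100 xor 00011101 = 00100001
byte 11: 01001101 xor 10001000 = 11000101
byte 12: 10111011 xor 01100101 = 11011110
byte 13: 00101000 xor 11011001 = 11110001

[108, 64, 184, 31, 60, 229, 113, 199, 67, 104, 33, 197, 222, 241]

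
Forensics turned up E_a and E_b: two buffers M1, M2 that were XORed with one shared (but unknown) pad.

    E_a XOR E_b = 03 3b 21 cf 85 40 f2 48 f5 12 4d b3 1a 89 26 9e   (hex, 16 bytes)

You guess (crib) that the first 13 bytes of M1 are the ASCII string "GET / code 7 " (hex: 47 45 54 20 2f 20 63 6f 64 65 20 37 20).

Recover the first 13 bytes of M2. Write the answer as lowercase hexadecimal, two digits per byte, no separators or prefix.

Since E_a ⊕ E_b = M1 ⊕ M2, XORing with the guessed M1 bytes yields the corresponding M2 bytes: M2 = (E_a ⊕ E_b) ⊕ M1.
byte 0: 03 XOR 47 = 44
byte 1: 3b XOR 45 = 7e
byte 2: 21 XOR 54 = 75
byte 3: cf XOR 20 = ef
byte 4: 85 XOR 2f = aa
byte 5: 40 XOR 20 = 60
byte 6: f2 XOR 63 = 91
byte 7: 48 XOR 6f = 27
byte 8: f5 XOR 64 = 91
byte 9: 12 XOR 65 = 77
byte 10: 4d XOR 20 = 6d
byte 11: b3 XOR 37 = 84
byte 12: 1a XOR 20 = 3a

447e75efaa60912791776d843a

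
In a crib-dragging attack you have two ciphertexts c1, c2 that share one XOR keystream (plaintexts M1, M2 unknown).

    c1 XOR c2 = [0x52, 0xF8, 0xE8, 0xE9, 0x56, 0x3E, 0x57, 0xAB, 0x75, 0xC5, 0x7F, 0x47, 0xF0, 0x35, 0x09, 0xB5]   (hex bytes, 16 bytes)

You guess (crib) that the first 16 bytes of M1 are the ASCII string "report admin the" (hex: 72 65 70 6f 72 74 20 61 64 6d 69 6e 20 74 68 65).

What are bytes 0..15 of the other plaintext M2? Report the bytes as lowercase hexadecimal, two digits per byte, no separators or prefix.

Since c1 ⊕ c2 = M1 ⊕ M2, XORing with the guessed M1 bytes yields the corresponding M2 bytes: M2 = (c1 ⊕ c2) ⊕ M1.
52 ⊕ 72 = 20
f8 ⊕ 65 = 9d
e8 ⊕ 70 = 98
e9 ⊕ 6f = 86
56 ⊕ 72 = 24
3e ⊕ 74 = 4a
57 ⊕ 20 = 77
ab ⊕ 61 = ca
75 ⊕ 64 = 11
c5 ⊕ 6d = a8
7f ⊕ 69 = 16
47 ⊕ 6e = 29
f0 ⊕ 20 = d0
35 ⊕ 74 = 41
09 ⊕ 68 = 61
b5 ⊕ 65 = d0

209d9886244a77ca11a81629d04161d0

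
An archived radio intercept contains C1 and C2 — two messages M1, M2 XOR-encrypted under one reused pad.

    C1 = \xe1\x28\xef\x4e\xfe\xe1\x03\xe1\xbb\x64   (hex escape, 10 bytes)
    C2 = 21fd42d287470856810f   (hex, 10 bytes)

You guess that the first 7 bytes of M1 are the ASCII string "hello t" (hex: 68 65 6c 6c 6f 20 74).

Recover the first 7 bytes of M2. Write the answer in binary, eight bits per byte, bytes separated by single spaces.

10101000 10110000 11000001 11110000 00010110 10000110 01111111

First, C1 ⊕ C2 = (M1 ⊕ K) ⊕ (M2 ⊕ K) = M1 ⊕ M2, so the key drops out. Then M2 = (M1 ⊕ M2) ⊕ M1 over the first 7 bytes.
byte 0: (e1 XOR 21) XOR 68 = c0 XOR 68 = a8
byte 1: (28 XOR fd) XOR 65 = d5 XOR 65 = b0
byte 2: (ef XOR 42) XOR 6c = ad XOR 6c = c1
byte 3: (4e XOR d2) XOR 6c = 9c XOR 6c = f0
byte 4: (fe XOR 87) XOR 6f = 79 XOR 6f = 16
byte 5: (e1 XOR 47) XOR 20 = a6 XOR 20 = 86
byte 6: (03 XOR 08) XOR 74 = 0b XOR 74 = 7f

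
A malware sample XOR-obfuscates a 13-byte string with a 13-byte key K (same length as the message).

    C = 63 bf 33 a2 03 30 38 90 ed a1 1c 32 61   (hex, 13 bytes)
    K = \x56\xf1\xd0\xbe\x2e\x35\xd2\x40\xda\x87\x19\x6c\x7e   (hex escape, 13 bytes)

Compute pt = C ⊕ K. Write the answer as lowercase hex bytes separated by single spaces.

byte 0: 01100011 XOR 01010110 = 00110101
byte 1: 10111111 XOR 11110001 = 01001110
byte 2: 00110011 XOR 11010000 = 11100011
byte 3: 10100010 XOR 10111110 = 00011100
byte 4: 00000011 XOR 00101110 = 00101101
byte 5: 00110000 XOR 00110101 = 00000101
byte 6: 00111000 XOR 11010010 = 11101010
byte 7: 10010000 XOR 01000000 = 11010000
byte 8: 11101101 XOR 11011010 = 00110111
byte 9: 10100001 XOR 10000111 = 00100110
byte 10: 00011100 XOR 00011001 = 00000101
byte 11: 00110010 XOR 01101100 = 01011110
byte 12: 01100001 XOR 01111110 = 00011111

35 4e e3 1c 2d 05 ea d0 37 26 05 5e 1f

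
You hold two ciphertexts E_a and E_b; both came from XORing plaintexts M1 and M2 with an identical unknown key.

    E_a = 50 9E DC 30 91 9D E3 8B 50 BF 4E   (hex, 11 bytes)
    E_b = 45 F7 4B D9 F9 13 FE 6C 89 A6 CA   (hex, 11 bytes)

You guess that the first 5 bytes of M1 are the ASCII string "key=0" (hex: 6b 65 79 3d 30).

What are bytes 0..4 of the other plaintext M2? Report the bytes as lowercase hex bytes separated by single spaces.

7e 0c ee d4 58

First, E_a ⊕ E_b = (M1 ⊕ K) ⊕ (M2 ⊕ K) = M1 ⊕ M2, so the key drops out. Then M2 = (M1 ⊕ M2) ⊕ M1 over the first 5 bytes.
byte 0: (50 xor 45) xor 6b = 15 xor 6b = 7e
byte 1: (9e xor f7) xor 65 = 69 xor 65 = 0c
byte 2: (dc xor 4b) xor 79 = 97 xor 79 = ee
byte 3: (30 xor d9) xor 3d = e9 xor 3d = d4
byte 4: (91 xor f9) xor 30 = 68 xor 30 = 58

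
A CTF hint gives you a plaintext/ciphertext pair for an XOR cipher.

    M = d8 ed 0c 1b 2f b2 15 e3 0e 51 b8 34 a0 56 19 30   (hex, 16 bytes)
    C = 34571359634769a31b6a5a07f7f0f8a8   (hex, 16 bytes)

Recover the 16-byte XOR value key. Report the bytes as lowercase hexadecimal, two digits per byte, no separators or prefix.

ecba1f424cf57c40153be23357a6e198

Since C = M ⊕ key, XORing both sides with M gives key = M ⊕ C.
d8 ⊕ 34 = ec
ed ⊕ 57 = ba
0c ⊕ 13 = 1f
1b ⊕ 59 = 42
2f ⊕ 63 = 4c
b2 ⊕ 47 = f5
15 ⊕ 69 = 7c
e3 ⊕ a3 = 40
0e ⊕ 1b = 15
51 ⊕ 6a = 3b
b8 ⊕ 5a = e2
34 ⊕ 07 = 33
a0 ⊕ f7 = 57
56 ⊕ f0 = a6
19 ⊕ f8 = e1
30 ⊕ a8 = 98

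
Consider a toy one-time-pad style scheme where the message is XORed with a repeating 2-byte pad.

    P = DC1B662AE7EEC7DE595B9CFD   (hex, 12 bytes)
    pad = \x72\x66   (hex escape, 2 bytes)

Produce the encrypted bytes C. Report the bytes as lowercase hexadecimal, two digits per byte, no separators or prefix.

The 2-byte key repeats, so the effective keystream is 72 66 72 66 72 66 72 66 72 66 72 66.
byte 0: 220 ⊕ 114 = 174
byte 1:  27 ⊕ 102 = 125
byte 2: 102 ⊕ 114 =  20
byte 3:  42 ⊕ 102 =  76
byte 4: 231 ⊕ 114 = 149
byte 5: 238 ⊕ 102 = 136
byte 6: 199 ⊕ 114 = 181
byte 7: 222 ⊕ 102 = 184
byte 8:  89 ⊕ 114 =  43
byte 9:  91 ⊕ 102 =  61
byte 10: 156 ⊕ 114 = 238
byte 11: 253 ⊕ 102 = 155

ae7d144c9588b5b82b3dee9b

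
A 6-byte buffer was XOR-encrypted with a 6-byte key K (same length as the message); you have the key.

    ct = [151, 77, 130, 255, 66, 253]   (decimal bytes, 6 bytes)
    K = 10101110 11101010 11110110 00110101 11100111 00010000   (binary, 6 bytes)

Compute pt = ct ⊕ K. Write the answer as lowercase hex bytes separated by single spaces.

XOR is its own inverse, so applying the key byte-wise gives the result directly.
byte 0: 97 ⊕ ae = 39
byte 1: 4d ⊕ ea = a7
byte 2: 82 ⊕ f6 = 74
byte 3: ff ⊕ 35 = ca
byte 4: 42 ⊕ e7 = a5
byte 5: fd ⊕ 10 = ed

39 a7 74 ca a5 ed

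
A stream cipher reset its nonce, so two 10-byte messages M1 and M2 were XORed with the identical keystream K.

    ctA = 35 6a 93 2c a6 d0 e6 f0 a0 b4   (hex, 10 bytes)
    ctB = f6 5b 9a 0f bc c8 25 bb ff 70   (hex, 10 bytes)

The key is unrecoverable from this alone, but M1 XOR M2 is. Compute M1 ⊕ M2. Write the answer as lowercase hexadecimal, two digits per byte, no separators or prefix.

c33109231a18c34b5fc4

ctA ⊕ ctB = (M1 ⊕ K) ⊕ (M2 ⊕ K) = M1 ⊕ M2 — the shared key cancels under XOR.
byte 0: 00110101 ⊕ 11110110 = 11000011
byte 1: 01101010 ⊕ 01011011 = 00110001
byte 2: 10010011 ⊕ 10011010 = 00001001
byte 3: 00101100 ⊕ 00001111 = 00100011
byte 4: 10100110 ⊕ 10111100 = 00011010
byte 5: 11010000 ⊕ 11001000 = 00011000
byte 6: 11100110 ⊕ 00100101 = 11000011
byte 7: 11110000 ⊕ 10111011 = 01001011
byte 8: 10100000 ⊕ 11111111 = 01011111
byte 9: 10110100 ⊕ 01110000 = 11000100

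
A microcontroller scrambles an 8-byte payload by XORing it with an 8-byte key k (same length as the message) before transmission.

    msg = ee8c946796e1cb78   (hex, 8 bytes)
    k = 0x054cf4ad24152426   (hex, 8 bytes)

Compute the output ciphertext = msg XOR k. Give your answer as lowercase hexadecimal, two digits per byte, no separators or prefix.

byte 0: ee ⊕ 05 = eb
byte 1: 8c ⊕ 4c = c0
byte 2: 94 ⊕ f4 = 60
byte 3: 67 ⊕ ad = ca
byte 4: 96 ⊕ 24 = b2
byte 5: e1 ⊕ 15 = f4
byte 6: cb ⊕ 24 = ef
byte 7: 78 ⊕ 26 = 5e

ebc060cab2f4ef5e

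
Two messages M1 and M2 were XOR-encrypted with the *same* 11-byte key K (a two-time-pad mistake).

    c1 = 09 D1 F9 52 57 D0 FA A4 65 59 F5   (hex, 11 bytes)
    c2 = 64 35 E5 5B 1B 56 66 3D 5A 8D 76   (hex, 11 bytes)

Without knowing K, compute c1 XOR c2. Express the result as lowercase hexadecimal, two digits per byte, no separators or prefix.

6de41c094c869c993fd483

c1 ⊕ c2 = (M1 ⊕ K) ⊕ (M2 ⊕ K) = M1 ⊕ M2 — the shared key cancels under XOR.
byte 0: 09 ^ 64 = 6d
byte 1: d1 ^ 35 = e4
byte 2: f9 ^ e5 = 1c
byte 3: 52 ^ 5b = 09
byte 4: 57 ^ 1b = 4c
byte 5: d0 ^ 56 = 86
byte 6: fa ^ 66 = 9c
byte 7: a4 ^ 3d = 99
byte 8: 65 ^ 5a = 3f
byte 9: 59 ^ 8d = d4
byte 10: f5 ^ 76 = 83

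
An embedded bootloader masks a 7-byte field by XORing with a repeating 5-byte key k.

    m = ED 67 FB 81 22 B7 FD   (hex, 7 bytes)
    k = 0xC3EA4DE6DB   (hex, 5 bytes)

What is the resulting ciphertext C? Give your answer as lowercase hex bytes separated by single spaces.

The 5-byte key repeats, so the effective keystream is c3 ea 4d e6 db c3 ea.
byte 0: ed xor c3 = 2e
byte 1: 67 xor ea = 8d
byte 2: fb xor 4d = b6
byte 3: 81 xor e6 = 67
byte 4: 22 xor db = f9
byte 5: b7 xor c3 = 74
byte 6: fd xor ea = 17

2e 8d b6 67 f9 74 17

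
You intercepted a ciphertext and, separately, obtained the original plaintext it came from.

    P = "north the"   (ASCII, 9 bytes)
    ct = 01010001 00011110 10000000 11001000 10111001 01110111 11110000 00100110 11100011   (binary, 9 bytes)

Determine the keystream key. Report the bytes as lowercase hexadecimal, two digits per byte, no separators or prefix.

Since ct = P ⊕ key, XORing both sides with P gives key = P ⊕ ct.
byte 0: 6e xor 51 = 3f
byte 1: 6f xor 1e = 71
byte 2: 72 xor 80 = f2
byte 3: 74 xor c8 = bc
byte 4: 68 xor b9 = d1
byte 5: 20 xor 77 = 57
byte 6: 74 xor f0 = 84
byte 7: 68 xor 26 = 4e
byte 8: 65 xor e3 = 86

3f71f2bcd157844e86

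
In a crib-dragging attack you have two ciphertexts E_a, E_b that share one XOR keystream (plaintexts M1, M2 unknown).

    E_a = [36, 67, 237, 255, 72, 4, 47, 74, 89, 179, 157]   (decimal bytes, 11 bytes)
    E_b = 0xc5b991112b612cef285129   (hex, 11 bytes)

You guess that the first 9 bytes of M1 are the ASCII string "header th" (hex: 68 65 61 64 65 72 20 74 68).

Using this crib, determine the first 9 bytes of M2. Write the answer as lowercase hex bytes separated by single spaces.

First, E_a ⊕ E_b = (M1 ⊕ K) ⊕ (M2 ⊕ K) = M1 ⊕ M2, so the key drops out. Then M2 = (M1 ⊕ M2) ⊕ M1 over the first 9 bytes.
byte 0: (24 xor c5) xor 68 = e1 xor 68 = 89
byte 1: (43 xor b9) xor 65 = fa xor 65 = 9f
byte 2: (ed xor 91) xor 61 = 7c xor 61 = 1d
byte 3: (ff xor 11) xor 64 = ee xor 64 = 8a
byte 4: (48 xor 2b) xor 65 = 63 xor 65 = 06
byte 5: (04 xor 61) xor 72 = 65 xor 72 = 17
byte 6: (2f xor 2c) xor 20 = 03 xor 20 = 23
byte 7: (4a xor ef) xor 74 = a5 xor 74 = d1
byte 8: (59 xor 28) xor 68 = 71 xor 68 = 19

89 9f 1d 8a 06 17 23 d1 19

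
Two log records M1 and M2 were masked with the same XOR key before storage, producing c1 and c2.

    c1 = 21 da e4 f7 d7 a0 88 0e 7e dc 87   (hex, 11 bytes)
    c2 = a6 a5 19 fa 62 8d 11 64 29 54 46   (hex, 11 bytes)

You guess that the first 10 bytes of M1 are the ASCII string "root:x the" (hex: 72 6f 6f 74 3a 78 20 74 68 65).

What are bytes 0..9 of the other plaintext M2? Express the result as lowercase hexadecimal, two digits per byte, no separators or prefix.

f51092798f55b91e3fed

First, c1 ⊕ c2 = (M1 ⊕ K) ⊕ (M2 ⊕ K) = M1 ⊕ M2, so the key drops out. Then M2 = (M1 ⊕ M2) ⊕ M1 over the first 10 bytes.
byte 0: (21 ⊕ a6) ⊕ 72 = 87 ⊕ 72 = f5
byte 1: (da ⊕ a5) ⊕ 6f = 7f ⊕ 6f = 10
byte 2: (e4 ⊕ 19) ⊕ 6f = fd ⊕ 6f = 92
byte 3: (f7 ⊕ fa) ⊕ 74 = 0d ⊕ 74 = 79
byte 4: (d7 ⊕ 62) ⊕ 3a = b5 ⊕ 3a = 8f
byte 5: (a0 ⊕ 8d) ⊕ 78 = 2d ⊕ 78 = 55
byte 6: (88 ⊕ 11) ⊕ 20 = 99 ⊕ 20 = b9
byte 7: (0e ⊕ 64) ⊕ 74 = 6a ⊕ 74 = 1e
byte 8: (7e ⊕ 29) ⊕ 68 = 57 ⊕ 68 = 3f
byte 9: (dc ⊕ 54) ⊕ 65 = 88 ⊕ 65 = ed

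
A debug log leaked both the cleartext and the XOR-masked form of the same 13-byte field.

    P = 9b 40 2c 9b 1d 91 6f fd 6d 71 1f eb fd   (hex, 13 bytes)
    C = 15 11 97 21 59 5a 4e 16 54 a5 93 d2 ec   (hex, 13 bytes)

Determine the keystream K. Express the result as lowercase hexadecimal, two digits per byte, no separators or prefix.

Since C = P ⊕ K, XORing both sides with P gives K = P ⊕ C.
155 ^  21 = 142
 64 ^  17 =  81
 44 ^ 151 = 187
155 ^  33 = 186
 29 ^  89 =  68
145 ^  90 = 203
111 ^  78 =  33
253 ^  22 = 235
109 ^  84 =  57
113 ^ 165 = 212
 31 ^ 147 = 140
235 ^ 210 =  57
253 ^ 236 =  17

8e51bbba44cb21eb39d48c3911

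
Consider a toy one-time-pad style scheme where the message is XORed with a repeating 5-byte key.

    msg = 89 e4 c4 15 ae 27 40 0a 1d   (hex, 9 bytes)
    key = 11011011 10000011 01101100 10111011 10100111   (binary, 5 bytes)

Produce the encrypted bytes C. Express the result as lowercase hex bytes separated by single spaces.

52 67 a8 ae 09 fc c3 66 a6

The 5-byte key repeats, so the effective keystream is db 83 6c bb a7 db 83 6c bb.
byte 0: 10001001 xor 11011011 = 01010010
byte 1: 11100100 xor 10000011 = 01100111
byte 2: 11000100 xor 01101100 = 10101000
byte 3: 00010101 xor 10111011 = 10101110
byte 4: 10101110 xor 10100111 = 00001001
byte 5: 00100111 xor 11011011 = 11111100
byte 6: 01000000 xor 10000011 = 11000011
byte 7: 00001010 xor 01101100 = 01100110
byte 8: 00011101 xor 10111011 = 10100110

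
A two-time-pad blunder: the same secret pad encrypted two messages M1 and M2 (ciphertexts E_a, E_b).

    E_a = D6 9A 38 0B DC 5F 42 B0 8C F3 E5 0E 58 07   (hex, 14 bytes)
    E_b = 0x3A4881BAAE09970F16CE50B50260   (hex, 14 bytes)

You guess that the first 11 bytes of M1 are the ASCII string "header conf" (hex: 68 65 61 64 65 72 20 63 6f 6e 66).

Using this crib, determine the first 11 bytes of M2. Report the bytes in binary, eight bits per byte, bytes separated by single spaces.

10000100 10110111 11011000 11010101 00010111 00100100 11110101 11011100 11110101 01010011 11010011

First, E_a ⊕ E_b = (M1 ⊕ K) ⊕ (M2 ⊕ K) = M1 ⊕ M2, so the key drops out. Then M2 = (M1 ⊕ M2) ⊕ M1 over the first 11 bytes.
byte 0: (d6 ^ 3a) ^ 68 = ec ^ 68 = 84
byte 1: (9a ^ 48) ^ 65 = d2 ^ 65 = b7
byte 2: (38 ^ 81) ^ 61 = b9 ^ 61 = d8
byte 3: (0b ^ ba) ^ 64 = b1 ^ 64 = d5
byte 4: (dc ^ ae) ^ 65 = 72 ^ 65 = 17
byte 5: (5f ^ 09) ^ 72 = 56 ^ 72 = 24
byte 6: (42 ^ 97) ^ 20 = d5 ^ 20 = f5
byte 7: (b0 ^ 0f) ^ 63 = bf ^ 63 = dc
byte 8: (8c ^ 16) ^ 6f = 9a ^ 6f = f5
byte 9: (f3 ^ ce) ^ 6e = 3d ^ 6e = 53
byte 10: (e5 ^ 50) ^ 66 = b5 ^ 66 = d3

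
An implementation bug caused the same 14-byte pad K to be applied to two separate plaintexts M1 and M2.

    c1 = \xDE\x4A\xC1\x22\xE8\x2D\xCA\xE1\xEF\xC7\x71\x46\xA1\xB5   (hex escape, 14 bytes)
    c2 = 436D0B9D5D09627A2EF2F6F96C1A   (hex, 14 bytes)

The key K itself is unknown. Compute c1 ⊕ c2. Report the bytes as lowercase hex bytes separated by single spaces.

9d 27 ca bf b5 24 a8 9b c1 35 87 bf cd af

c1 ⊕ c2 = (M1 ⊕ K) ⊕ (M2 ⊕ K) = M1 ⊕ M2 — the shared key cancels under XOR.
11011110 ⊕ 01000011 = 10011101
01001010 ⊕ 01101101 = 00100111
11000001 ⊕ 00001011 = 11001010
00100010 ⊕ 10011101 = 10111111
11101000 ⊕ 01011101 = 10110101
00101101 ⊕ 00001001 = 00100100
11001010 ⊕ 01100010 = 10101000
11100001 ⊕ 01111010 = 10011011
11101111 ⊕ 00101110 = 11000001
11000111 ⊕ 11110010 = 00110101
01110001 ⊕ 11110110 = 10000111
01000110 ⊕ 11111001 = 10111111
10100001 ⊕ 01101100 = 11001101
10110101 ⊕ 00011010 = 10101111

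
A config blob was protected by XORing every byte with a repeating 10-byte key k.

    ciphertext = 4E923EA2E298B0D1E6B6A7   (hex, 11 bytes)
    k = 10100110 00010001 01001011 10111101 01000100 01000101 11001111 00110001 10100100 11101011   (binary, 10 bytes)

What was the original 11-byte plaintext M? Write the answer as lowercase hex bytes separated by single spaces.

The 10-byte key repeats, so the effective keystream is a6 11 4b bd 44 45 cf 31 a4 eb a6.
byte 0: 01001110 ⊕ 10100110 = 11101000
byte 1: 10010010 ⊕ 00010001 = 10000011
byte 2: 00111110 ⊕ 01001011 = 01110101
byte 3: 10100010 ⊕ 10111101 = 00011111
byte 4: 11100010 ⊕ 01000100 = 10100110
byte 5: 10011000 ⊕ 01000101 = 11011101
byte 6: 10110000 ⊕ 11001111 = 01111111
byte 7: 11010001 ⊕ 00110001 = 11100000
byte 8: 11100110 ⊕ 10100100 = 01000010
byte 9: 10110110 ⊕ 11101011 = 01011101
byte 10: 10100111 ⊕ 10100110 = 00000001

e8 83 75 1f a6 dd 7f e0 42 5d 01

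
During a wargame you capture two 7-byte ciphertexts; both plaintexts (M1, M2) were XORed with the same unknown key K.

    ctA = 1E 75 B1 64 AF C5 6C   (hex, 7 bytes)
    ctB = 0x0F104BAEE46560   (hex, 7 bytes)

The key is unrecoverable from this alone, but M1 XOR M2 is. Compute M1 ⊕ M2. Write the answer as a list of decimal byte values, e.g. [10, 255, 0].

[17, 101, 250, 202, 75, 160, 12]

ctA ⊕ ctB = (M1 ⊕ K) ⊕ (M2 ⊕ K) = M1 ⊕ M2 — the shared key cancels under XOR.
1e xor 0f = 11
75 xor 10 = 65
b1 xor 4b = fa
64 xor ae = ca
af xor e4 = 4b
c5 xor 65 = a0
6c xor 60 = 0c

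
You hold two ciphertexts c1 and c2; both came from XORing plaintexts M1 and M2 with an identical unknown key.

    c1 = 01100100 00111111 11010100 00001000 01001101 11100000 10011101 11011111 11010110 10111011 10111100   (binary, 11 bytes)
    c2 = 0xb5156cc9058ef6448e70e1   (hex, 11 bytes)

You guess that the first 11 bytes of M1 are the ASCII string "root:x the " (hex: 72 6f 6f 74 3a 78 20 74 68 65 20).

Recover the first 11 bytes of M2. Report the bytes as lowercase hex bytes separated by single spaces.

First, c1 ⊕ c2 = (M1 ⊕ K) ⊕ (M2 ⊕ K) = M1 ⊕ M2, so the key drops out. Then M2 = (M1 ⊕ M2) ⊕ M1 over the first 11 bytes.
byte 0: (64 ⊕ b5) ⊕ 72 = d1 ⊕ 72 = a3
byte 1: (3f ⊕ 15) ⊕ 6f = 2a ⊕ 6f = 45
byte 2: (d4 ⊕ 6c) ⊕ 6f = b8 ⊕ 6f = d7
byte 3: (08 ⊕ c9) ⊕ 74 = c1 ⊕ 74 = b5
byte 4: (4d ⊕ 05) ⊕ 3a = 48 ⊕ 3a = 72
byte 5: (e0 ⊕ 8e) ⊕ 78 = 6e ⊕ 78 = 16
byte 6: (9d ⊕ f6) ⊕ 20 = 6b ⊕ 20 = 4b
byte 7: (df ⊕ 44) ⊕ 74 = 9b ⊕ 74 = ef
byte 8: (d6 ⊕ 8e) ⊕ 68 = 58 ⊕ 68 = 30
byte 9: (bb ⊕ 70) ⊕ 65 = cb ⊕ 65 = ae
byte 10: (bc ⊕ e1) ⊕ 20 = 5d ⊕ 20 = 7d

a3 45 d7 b5 72 16 4b ef 30 ae 7d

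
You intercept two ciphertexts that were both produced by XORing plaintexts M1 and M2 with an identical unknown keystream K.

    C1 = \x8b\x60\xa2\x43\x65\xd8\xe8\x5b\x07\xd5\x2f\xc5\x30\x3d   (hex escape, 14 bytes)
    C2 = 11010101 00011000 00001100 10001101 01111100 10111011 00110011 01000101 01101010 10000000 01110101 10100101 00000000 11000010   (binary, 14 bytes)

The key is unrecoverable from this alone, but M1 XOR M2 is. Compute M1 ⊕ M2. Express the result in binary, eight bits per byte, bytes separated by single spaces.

C1 ⊕ C2 = (M1 ⊕ K) ⊕ (M2 ⊕ K) = M1 ⊕ M2 — the shared key cancels under XOR.
10001011 ⊕ 11010101 = 01011110
01100000 ⊕ 00011000 = 01111000
10100010 ⊕ 00001100 = 10101110
01000011 ⊕ 10001101 = 11001110
01100101 ⊕ 01111100 = 00011001
11011000 ⊕ 10111011 = 01100011
11101000 ⊕ 00110011 = 11011011
01011011 ⊕ 01000101 = 00011110
00000111 ⊕ 01101010 = 01101101
11010101 ⊕ 10000000 = 01010101
00101111 ⊕ 01110101 = 01011010
11000101 ⊕ 10100101 = 01100000
00110000 ⊕ 00000000 = 00110000
00111101 ⊕ 11000010 = 11111111

01011110 01111000 10101110 11001110 00011001 01100011 11011011 00011110 01101101 01010101 01011010 01100000 00110000 11111111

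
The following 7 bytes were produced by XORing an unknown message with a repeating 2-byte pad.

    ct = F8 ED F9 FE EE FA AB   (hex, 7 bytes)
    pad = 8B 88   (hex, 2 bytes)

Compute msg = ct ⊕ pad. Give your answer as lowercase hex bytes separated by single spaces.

73 65 72 76 65 72 20

The 2-byte key repeats, so the effective keystream is 8b 88 8b 88 8b 88 8b.
byte 0: f8 xor 8b = 73
byte 1: ed xor 88 = 65
byte 2: f9 xor 8b = 72
byte 3: fe xor 88 = 76
byte 4: ee xor 8b = 65
byte 5: fa xor 88 = 72
byte 6: ab xor 8b = 20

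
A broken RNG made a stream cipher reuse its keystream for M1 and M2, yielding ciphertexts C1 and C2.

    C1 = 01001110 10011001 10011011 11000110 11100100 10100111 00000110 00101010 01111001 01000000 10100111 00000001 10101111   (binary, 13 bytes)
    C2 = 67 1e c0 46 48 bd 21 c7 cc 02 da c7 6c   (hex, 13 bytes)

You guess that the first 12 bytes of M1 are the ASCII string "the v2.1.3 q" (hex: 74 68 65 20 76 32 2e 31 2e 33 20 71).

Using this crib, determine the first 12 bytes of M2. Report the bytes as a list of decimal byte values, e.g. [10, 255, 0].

[93, 239, 62, 160, 218, 40, 9, 220, 155, 113, 93, 183]

First, C1 ⊕ C2 = (M1 ⊕ K) ⊕ (M2 ⊕ K) = M1 ⊕ M2, so the key drops out. Then M2 = (M1 ⊕ M2) ⊕ M1 over the first 12 bytes.
byte 0: (4e xor 67) xor 74 = 29 xor 74 = 5d
byte 1: (99 xor 1e) xor 68 = 87 xor 68 = ef
byte 2: (9b xor c0) xor 65 = 5b xor 65 = 3e
byte 3: (c6 xor 46) xor 20 = 80 xor 20 = a0
byte 4: (e4 xor 48) xor 76 = ac xor 76 = da
byte 5: (a7 xor bd) xor 32 = 1a xor 32 = 28
byte 6: (06 xor 21) xor 2e = 27 xor 2e = 09
byte 7: (2a xor c7) xor 31 = ed xor 31 = dc
byte 8: (79 xor cc) xor 2e = b5 xor 2e = 9b
byte 9: (40 xor 02) xor 33 = 42 xor 33 = 71
byte 10: (a7 xor da) xor 20 = 7d xor 20 = 5d
byte 11: (01 xor c7) xor 71 = c6 xor 71 = b7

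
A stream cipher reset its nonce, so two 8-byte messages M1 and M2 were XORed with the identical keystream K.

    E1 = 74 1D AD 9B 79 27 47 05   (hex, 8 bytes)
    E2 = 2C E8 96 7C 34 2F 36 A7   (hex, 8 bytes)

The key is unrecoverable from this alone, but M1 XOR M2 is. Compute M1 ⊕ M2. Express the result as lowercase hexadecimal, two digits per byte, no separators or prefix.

E1 ⊕ E2 = (M1 ⊕ K) ⊕ (M2 ⊕ K) = M1 ⊕ M2 — the shared key cancels under XOR.
116 ⊕  44 =  88
 29 ⊕ 232 = 245
173 ⊕ 150 =  59
155 ⊕ 124 = 231
121 ⊕  52 =  77
 39 ⊕  47 =   8
 71 ⊕  54 = 113
  5 ⊕ 167 = 162

58f53be74d0871a2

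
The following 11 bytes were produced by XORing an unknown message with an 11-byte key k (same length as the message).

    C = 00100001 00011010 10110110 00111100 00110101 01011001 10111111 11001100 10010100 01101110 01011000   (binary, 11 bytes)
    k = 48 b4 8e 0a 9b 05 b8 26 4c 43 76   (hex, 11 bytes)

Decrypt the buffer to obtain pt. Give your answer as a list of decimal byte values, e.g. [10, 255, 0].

[105, 174, 56, 54, 174, 92, 7, 234, 216, 45, 46]

XOR is its own inverse, so applying the key byte-wise gives the result directly.
21 XOR 48 = 69
1a XOR b4 = ae
b6 XOR 8e = 38
3c XOR 0a = 36
35 XOR 9b = ae
59 XOR 05 = 5c
bf XOR b8 = 07
cc XOR 26 = ea
94 XOR 4c = d8
6e XOR 43 = 2d
58 XOR 76 = 2e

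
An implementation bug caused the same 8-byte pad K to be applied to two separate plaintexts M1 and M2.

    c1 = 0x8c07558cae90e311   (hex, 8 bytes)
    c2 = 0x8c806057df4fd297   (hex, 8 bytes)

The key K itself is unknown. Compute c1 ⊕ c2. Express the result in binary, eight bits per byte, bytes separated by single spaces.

c1 ⊕ c2 = (M1 ⊕ K) ⊕ (M2 ⊕ K) = M1 ⊕ M2 — the shared key cancels under XOR.
8c ^ 8c = 00
07 ^ 80 = 87
55 ^ 60 = 35
8c ^ 57 = db
ae ^ df = 71
90 ^ 4f = df
e3 ^ d2 = 31
11 ^ 97 = 86

00000000 10000111 00110101 11011011 01110001 11011111 00110001 10000110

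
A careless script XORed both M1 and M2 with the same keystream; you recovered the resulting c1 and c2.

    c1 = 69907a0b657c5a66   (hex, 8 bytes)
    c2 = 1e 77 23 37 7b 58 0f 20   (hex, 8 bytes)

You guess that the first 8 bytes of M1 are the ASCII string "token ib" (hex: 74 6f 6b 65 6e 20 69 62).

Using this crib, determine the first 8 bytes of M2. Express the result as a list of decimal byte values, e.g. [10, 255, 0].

First, c1 ⊕ c2 = (M1 ⊕ K) ⊕ (M2 ⊕ K) = M1 ⊕ M2, so the key drops out. Then M2 = (M1 ⊕ M2) ⊕ M1 over the first 8 bytes.
byte 0: (69 XOR 1e) XOR 74 = 77 XOR 74 = 03
byte 1: (90 XOR 77) XOR 6f = e7 XOR 6f = 88
byte 2: (7a XOR 23) XOR 6b = 59 XOR 6b = 32
byte 3: (0b XOR 37) XOR 65 = 3c XOR 65 = 59
byte 4: (65 XOR 7b) XOR 6e = 1e XOR 6e = 70
byte 5: (7c XOR 58) XOR 20 = 24 XOR 20 = 04
byte 6: (5a XOR 0f) XOR 69 = 55 XOR 69 = 3c
byte 7: (66 XOR 20) XOR 62 = 46 XOR 62 = 24

[3, 136, 50, 89, 112, 4, 60, 36]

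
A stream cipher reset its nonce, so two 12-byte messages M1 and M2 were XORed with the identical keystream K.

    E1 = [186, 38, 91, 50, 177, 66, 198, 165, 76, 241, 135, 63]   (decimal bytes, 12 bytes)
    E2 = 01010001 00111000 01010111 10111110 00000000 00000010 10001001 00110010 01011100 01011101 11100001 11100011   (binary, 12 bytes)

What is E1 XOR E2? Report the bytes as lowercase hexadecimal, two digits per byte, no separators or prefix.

eb1e0c8cb1404f9710ac66dc

E1 ⊕ E2 = (M1 ⊕ K) ⊕ (M2 ⊕ K) = M1 ⊕ M2 — the shared key cancels under XOR.
byte 0: 186 XOR  81 = 235
byte 1:  38 XOR  56 =  30
byte 2:  91 XOR  87 =  12
byte 3:  50 XOR 190 = 140
byte 4: 177 XOR   0 = 177
byte 5:  66 XOR   2 =  64
byte 6: 198 XOR 137 =  79
byte 7: 165 XOR  50 = 151
byte 8:  76 XOR  92 =  16
byte 9: 241 XOR  93 = 172
byte 10: 135 XOR 225 = 102
byte 11:  63 XOR 227 = 220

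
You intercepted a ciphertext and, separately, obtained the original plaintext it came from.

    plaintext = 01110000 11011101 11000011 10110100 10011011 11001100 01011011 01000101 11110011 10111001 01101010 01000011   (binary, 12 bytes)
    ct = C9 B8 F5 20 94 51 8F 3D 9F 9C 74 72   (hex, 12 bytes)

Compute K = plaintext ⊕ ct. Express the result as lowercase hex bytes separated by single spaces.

Since ct = plaintext ⊕ K, XORing both sides with plaintext gives K = plaintext ⊕ ct.
byte 0: 70 xor c9 = b9
byte 1: dd xor b8 = 65
byte 2: c3 xor f5 = 36
byte 3: b4 xor 20 = 94
byte 4: 9b xor 94 = 0f
byte 5: cc xor 51 = 9d
byte 6: 5b xor 8f = d4
byte 7: 45 xor 3d = 78
byte 8: f3 xor 9f = 6c
byte 9: b9 xor 9c = 25
byte 10: 6a xor 74 = 1e
byte 11: 43 xor 72 = 31

b9 65 36 94 0f 9d d4 78 6c 25 1e 31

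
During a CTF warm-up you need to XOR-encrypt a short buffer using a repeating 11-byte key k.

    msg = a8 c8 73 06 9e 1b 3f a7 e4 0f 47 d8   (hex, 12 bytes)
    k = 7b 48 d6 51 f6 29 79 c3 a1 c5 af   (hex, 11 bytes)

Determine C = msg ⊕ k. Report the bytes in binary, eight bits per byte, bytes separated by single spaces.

The 11-byte key repeats, so the effective keystream is 7b 48 d6 51 f6 29 79 c3 a1 c5 af 7b.
byte 0: a8 XOR 7b = d3
byte 1: c8 XOR 48 = 80
byte 2: 73 XOR d6 = a5
byte 3: 06 XOR 51 = 57
byte 4: 9e XOR f6 = 68
byte 5: 1b XOR 29 = 32
byte 6: 3f XOR 79 = 46
byte 7: a7 XOR c3 = 64
byte 8: e4 XOR a1 = 45
byte 9: 0f XOR c5 = ca
byte 10: 47 XOR af = e8
byte 11: d8 XOR 7b = a3

11010011 10000000 10100101 01010111 01101000 00110010 01000110 01100100 01000101 11001010 11101000 10100011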